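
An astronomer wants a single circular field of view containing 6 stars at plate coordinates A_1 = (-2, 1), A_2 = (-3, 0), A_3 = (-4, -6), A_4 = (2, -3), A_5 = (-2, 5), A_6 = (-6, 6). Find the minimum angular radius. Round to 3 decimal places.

6.299

The minimum enclosing circle is determined by three boundary points: A_3, A_4, A_6.
Their circumcentre is (-44/13, 7/26) with r² = 26825/676.
The farthest remaining point A_5 is at distance² 16425/676 ≤ 26825/676.
r = √(26825/676) ≈ 6.299.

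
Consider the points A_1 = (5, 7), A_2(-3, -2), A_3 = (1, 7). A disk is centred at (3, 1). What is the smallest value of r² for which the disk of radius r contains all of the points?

The required radius is the distance from (3, 1) to the farthest point.
Squared distances: 40, 45, 40.
Maximum is 45, attained at A_2.

45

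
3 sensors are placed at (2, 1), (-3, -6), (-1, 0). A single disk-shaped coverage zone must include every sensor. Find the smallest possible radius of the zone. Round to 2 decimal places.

4.30

Call the three points A, B, C in the order given.
Side lengths²: AB² = 74, AC² = 10, BC² = 40.
Since AB² = 74 ≥ 40 + 10 = 50, the angle opposite AB is not acute, so the smallest enclosing circle has AB as diameter.
Centre = midpoint of AB = (-0.5, -2.5), r² = 74/4 = 18.5.
r = √(18.5) ≈ 4.30.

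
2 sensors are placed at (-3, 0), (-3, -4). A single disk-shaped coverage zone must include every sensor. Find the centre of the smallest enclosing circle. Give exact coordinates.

The smallest circle enclosing two points has them as diameter endpoints.
Centre = midpoint = (-3, -2); r² = |(-3, 0)−(-3, -4)|²/4 = 16/4 = 4.
Centre = (-3, -2).

(-3, -2)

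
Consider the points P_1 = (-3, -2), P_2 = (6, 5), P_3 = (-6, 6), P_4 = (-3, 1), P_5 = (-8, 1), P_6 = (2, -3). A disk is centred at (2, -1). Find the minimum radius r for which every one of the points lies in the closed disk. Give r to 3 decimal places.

10.630

The required radius is the distance from (2, -1) to the farthest point.
Squared distances: 26, 52, 113, 29, 104, 4.
Maximum is 113, attained at P_3.
r = √113 ≈ 10.630.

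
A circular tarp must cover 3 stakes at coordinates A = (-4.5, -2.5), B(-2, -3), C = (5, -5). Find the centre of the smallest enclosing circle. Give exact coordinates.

(0.25, -3.75)

Side lengths²: AB² = 6.5, AC² = 96.5, BC² = 53.
Since AC² = 96.5 ≥ 53 + 6.5 = 59.5, the angle opposite AC is not acute, so the smallest enclosing circle has AC as diameter.
Centre = midpoint of AC = (0.25, -3.75), r² = 96.5/4 = 24.125.
Centre = (0.25, -3.75).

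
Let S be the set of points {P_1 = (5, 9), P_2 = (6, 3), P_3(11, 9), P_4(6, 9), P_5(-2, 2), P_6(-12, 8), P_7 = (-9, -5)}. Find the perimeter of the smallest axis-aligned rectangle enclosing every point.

Width = max x − min x = 11 − (-12) = 23.
Height = max y − min y = 9 − (-5) = 14.
Perimeter = 2(23 + 14) = 74.

74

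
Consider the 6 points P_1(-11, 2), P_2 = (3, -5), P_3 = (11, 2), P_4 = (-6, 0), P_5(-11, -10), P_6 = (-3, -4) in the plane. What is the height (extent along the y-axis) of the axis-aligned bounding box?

12

max y = 2, min y = -10, so height = 12.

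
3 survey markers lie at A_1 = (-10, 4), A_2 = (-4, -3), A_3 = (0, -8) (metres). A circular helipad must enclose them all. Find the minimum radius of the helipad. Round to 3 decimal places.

Side lengths²: A_1A_2² = 85, A_1A_3² = 244, A_2A_3² = 41.
Since A_1A_3² = 244 ≥ 85 + 41 = 126, the angle opposite A_1A_3 is not acute, so the smallest enclosing circle has A_1A_3 as diameter.
Centre = midpoint of A_1A_3 = (-5, -2), r² = 244/4 = 61.
r = √61 ≈ 7.810.

7.810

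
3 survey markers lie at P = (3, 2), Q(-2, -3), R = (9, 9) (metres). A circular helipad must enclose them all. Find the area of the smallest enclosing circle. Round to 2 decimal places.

208.13

Side lengths²: PQ² = 50, PR² = 85, QR² = 265.
Since QR² = 265 ≥ 85 + 50 = 135, the angle opposite QR is not acute, so the smallest enclosing circle has QR as diameter.
Centre = midpoint of QR = (3.5, 3), r² = 265/4 = 66.25.
Area = π·r² = π·66.25 ≈ 208.13.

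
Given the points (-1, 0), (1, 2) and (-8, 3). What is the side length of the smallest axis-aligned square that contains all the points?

9

The bounding box has width 9 and height 3.
An axis-aligned square enclosing the set must have side ≥ max(width, height).
So the minimum side is max(9, 3) = 9.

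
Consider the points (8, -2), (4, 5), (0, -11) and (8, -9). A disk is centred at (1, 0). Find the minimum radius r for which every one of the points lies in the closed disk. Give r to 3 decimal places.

11.402

The required radius is the distance from (1, 0) to the farthest point.
Squared distances: 53, 34, 122, 130.
Maximum is 130, attained at (8, -9).
r = √130 ≈ 11.402.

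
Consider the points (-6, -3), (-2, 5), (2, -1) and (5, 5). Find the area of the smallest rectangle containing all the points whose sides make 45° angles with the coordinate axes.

95

In coordinates u = x + y, v = x − y the rectangle is axis-aligned; the map (x,y)→(u,v) scales areas by 2.
u-values: -9, 3, 1, 10; range = 10 − (-9) = 19.
v-values: -3, -7, 3, 0; range = 3 − (-7) = 10.
Area = (19 × 10) / 2 = 95.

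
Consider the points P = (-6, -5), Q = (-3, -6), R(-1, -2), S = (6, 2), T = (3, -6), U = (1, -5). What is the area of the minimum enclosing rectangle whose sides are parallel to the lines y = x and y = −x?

In coordinates u = x + y, v = x − y the rectangle is axis-aligned; the map (x,y)→(u,v) scales areas by 2.
u-values: -11, -9, -3, 8, -3, -4; range = 8 − (-11) = 19.
v-values: -1, 3, 1, 4, 9, 6; range = 9 − (-1) = 10.
Area = (19 × 10) / 2 = 95.

95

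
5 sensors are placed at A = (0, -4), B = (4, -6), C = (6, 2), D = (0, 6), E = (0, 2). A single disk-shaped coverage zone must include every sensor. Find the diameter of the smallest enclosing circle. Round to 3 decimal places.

A smallest enclosing disk is always determined by at most three of the input points on its boundary.
The farthest pair is B–D with squared distance 160. The circle on this segment as diameter has centre (2, 0) and r² = 160/4 = 40.
Check A: distance² to centre = 20 ≤ 40, so it lies inside.
All remaining points lie in this disk, and no smaller disk contains both endpoints, so this is the minimum enclosing circle.
Diameter = 2r = 2√40 ≈ 12.649.

12.649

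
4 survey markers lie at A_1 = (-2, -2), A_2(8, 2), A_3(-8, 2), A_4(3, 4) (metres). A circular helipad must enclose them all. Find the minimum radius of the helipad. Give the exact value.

The farthest pair is A_2–A_3 with squared distance 256. The circle on this segment as diameter has centre (0, 2) and r² = 256/4 = 64.
Check A_1: distance² to centre = 20 ≤ 64, so it lies inside.
All remaining points lie in this disk, and no smaller disk contains both endpoints, so this is the minimum enclosing circle.
r = √64 = 8.

8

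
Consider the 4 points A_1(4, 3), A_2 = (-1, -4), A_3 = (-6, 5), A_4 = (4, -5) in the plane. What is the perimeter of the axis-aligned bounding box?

Width = max x − min x = 4 − (-6) = 10.
Height = max y − min y = 5 − (-5) = 10.
Perimeter = 2(10 + 10) = 40.

40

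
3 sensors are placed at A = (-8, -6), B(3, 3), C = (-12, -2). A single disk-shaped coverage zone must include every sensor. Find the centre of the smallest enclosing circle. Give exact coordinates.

Side lengths²: AB² = 202, AC² = 32, BC² = 250.
Since BC² = 250 ≥ 202 + 32 = 234, the angle opposite BC is not acute, so the smallest enclosing circle has BC as diameter.
Centre = midpoint of BC = (-4.5, 0.5), r² = 250/4 = 62.5.
Centre = (-4.5, 0.5).

(-4.5, 0.5)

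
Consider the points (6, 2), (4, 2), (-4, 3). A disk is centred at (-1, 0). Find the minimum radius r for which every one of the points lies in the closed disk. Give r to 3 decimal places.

7.280

The required radius is the distance from (-1, 0) to the farthest point.
Squared distances: 53, 29, 18.
Maximum is 53, attained at (6, 2).
r = √53 ≈ 7.280.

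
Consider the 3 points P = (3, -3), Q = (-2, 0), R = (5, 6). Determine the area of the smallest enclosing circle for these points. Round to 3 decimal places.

Side lengths²: PQ² = 34, PR² = 85, QR² = 85.
Since QR² = 85 < 85 + 34 = 119, the triangle is acute, so the smallest enclosing circle is the circumcircle.
Circumcentre = (2.5, 11/6), r² = 425/18.
Area = π·r² = π·425/18 ≈ 74.176.

74.176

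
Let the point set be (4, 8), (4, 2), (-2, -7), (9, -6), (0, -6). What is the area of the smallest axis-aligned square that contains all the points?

225

The bounding box has width 11 and height 15.
An axis-aligned square enclosing the set must have side ≥ max(width, height).
So the minimum side is max(11, 15) = 15.
Area = 15² = 225.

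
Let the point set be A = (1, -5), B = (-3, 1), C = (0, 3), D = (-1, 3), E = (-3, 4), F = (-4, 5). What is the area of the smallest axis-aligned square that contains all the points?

The bounding box has width 5 and height 10.
An axis-aligned square enclosing the set must have side ≥ max(width, height).
So the minimum side is max(5, 10) = 10.
Area = 10² = 100.

100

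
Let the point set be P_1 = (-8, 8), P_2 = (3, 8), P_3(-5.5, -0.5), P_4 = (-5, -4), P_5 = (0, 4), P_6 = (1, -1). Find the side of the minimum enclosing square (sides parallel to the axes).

12

The bounding box has width 11 and height 12.
An axis-aligned square enclosing the set must have side ≥ max(width, height).
So the minimum side is max(11, 12) = 12.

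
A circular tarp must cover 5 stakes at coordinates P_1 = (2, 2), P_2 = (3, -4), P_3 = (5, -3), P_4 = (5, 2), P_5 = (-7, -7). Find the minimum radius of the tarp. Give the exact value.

7.5

The minimum enclosing circle of a finite set is fixed by two of the points (as a diameter) or three (as a circumcircle).
The farthest pair is P_4–P_5 with squared distance 225. The circle on this segment as diameter has centre (-1, -2.5) and r² = 225/4 = 56.25.
Check P_1: distance² to centre = 29.25 ≤ 56.25, so it lies inside.
All remaining points lie in this disk, and no smaller disk contains both endpoints, so this is the minimum enclosing circle.
r = √(56.25) = 7.5.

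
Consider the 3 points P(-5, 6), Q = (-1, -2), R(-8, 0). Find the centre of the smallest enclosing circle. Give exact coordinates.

Side lengths²: PQ² = 80, PR² = 45, QR² = 53.
Since PQ² = 80 < 53 + 45 = 98, the triangle is acute, so the smallest enclosing circle is the circumcircle.
Circumcentre = (-3.75, 1.625), r² = 20.703125.
Centre = (-3.75, 1.625).

(-3.75, 1.625)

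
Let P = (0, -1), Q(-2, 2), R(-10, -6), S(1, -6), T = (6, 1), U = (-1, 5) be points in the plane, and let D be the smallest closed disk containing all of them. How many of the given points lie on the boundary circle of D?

2

By Welzl's lemma the MEC is supported by two points (diametrically opposite) or three points (on a circumcircle).
The farthest pair is R–T with squared distance 305. The circle on this segment as diameter has centre (-2, -2.5) and r² = 305/4 = 76.25.
Check P: distance² to centre = 6.25 ≤ 76.25, so it lies inside.
All remaining points lie in this disk, and no smaller disk contains both endpoints, so this is the minimum enclosing circle.
The points at distance exactly r from the centre are R, T — 2 points.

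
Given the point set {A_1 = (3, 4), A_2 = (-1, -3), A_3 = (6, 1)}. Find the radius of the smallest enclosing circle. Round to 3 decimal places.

Side lengths²: A_1A_2² = 65, A_1A_3² = 18, A_2A_3² = 65.
Since A_2A_3² = 65 < 65 + 18 = 83, the triangle is acute, so the smallest enclosing circle is the circumcircle.
Circumcentre = (43/22, -1/22), r² = 4225/242.
r = √(4225/242) ≈ 4.178.

4.178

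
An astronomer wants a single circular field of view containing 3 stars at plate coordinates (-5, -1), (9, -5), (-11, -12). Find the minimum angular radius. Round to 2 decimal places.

10.59

Call the three points A, B, C in the order given.
Side lengths²: AB² = 212, AC² = 157, BC² = 449.
Since BC² = 449 ≥ 212 + 157 = 369, the angle opposite BC is not acute, so the smallest enclosing circle has BC as diameter.
Centre = midpoint of BC = (-1, -8.5), r² = 449/4 = 112.25.
r = √(112.25) ≈ 10.59.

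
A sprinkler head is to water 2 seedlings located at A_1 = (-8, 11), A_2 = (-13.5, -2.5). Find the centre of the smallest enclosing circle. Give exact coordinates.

(-10.75, 4.25)

The smallest circle enclosing two points has them as diameter endpoints.
Centre = midpoint = (-10.75, 4.25); r² = |A_1A_2|²/4 = 212.5/4 = 53.125.
Centre = (-10.75, 4.25).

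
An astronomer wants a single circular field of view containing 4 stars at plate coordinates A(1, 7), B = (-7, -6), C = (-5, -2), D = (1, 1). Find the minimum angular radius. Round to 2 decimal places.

The minimum enclosing circle of a finite set is fixed by two of the points (as a diameter) or three (as a circumcircle).
The farthest pair is A–B with squared distance 233. The circle on this segment as diameter has centre (-3, 0.5) and r² = 233/4 = 58.25.
Check C: distance² to centre = 10.25 ≤ 58.25, so it lies inside.
All remaining points lie in this disk, and no smaller disk contains both endpoints, so this is the minimum enclosing circle.
r = √(58.25) ≈ 7.63.

7.63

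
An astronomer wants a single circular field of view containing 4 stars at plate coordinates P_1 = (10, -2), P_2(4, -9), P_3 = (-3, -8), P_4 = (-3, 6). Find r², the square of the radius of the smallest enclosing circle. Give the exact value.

The minimum enclosing circle is determined by three boundary points: P_1, P_3, P_4.
Their circumcentre is (43/26, -1) with r² = 47765/676.
The farthest remaining point P_2 is at distance² 46985/676 ≤ 47765/676.

47765/676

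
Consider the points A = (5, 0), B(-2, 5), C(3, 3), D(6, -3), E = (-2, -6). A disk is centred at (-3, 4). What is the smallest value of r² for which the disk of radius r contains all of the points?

The required radius is the distance from (-3, 4) to the farthest point.
Squared distances: 80, 2, 37, 130, 101.
Maximum is 130, attained at D.

130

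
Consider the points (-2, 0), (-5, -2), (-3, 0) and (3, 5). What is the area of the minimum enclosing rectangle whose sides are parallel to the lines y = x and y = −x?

7.5

In coordinates u = x + y, v = x − y the rectangle is axis-aligned; the map (x,y)→(u,v) scales areas by 2.
u-values: -2, -7, -3, 8; range = 8 − (-7) = 15.
v-values: -2, -3, -3, -2; range = -2 − (-3) = 1.
Area = (15 × 1) / 2 = 7.5.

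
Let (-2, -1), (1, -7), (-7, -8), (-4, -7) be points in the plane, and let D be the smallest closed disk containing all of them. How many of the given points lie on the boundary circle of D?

3

The minimum enclosing circle of a finite set is fixed by two of the points (as a diameter) or three (as a circumcircle).
The minimum enclosing circle is determined by three boundary points: (-2, -1), (1, -7), (-7, -8).
Their circumcentre is (-111/34, -183/34) with r² = 12025/578.
The farthest remaining point (-4, -7) is at distance² 1825/578 ≤ 12025/578.
The points at distance exactly r from the centre are (-2, -1), (1, -7), (-7, -8) — 3 points.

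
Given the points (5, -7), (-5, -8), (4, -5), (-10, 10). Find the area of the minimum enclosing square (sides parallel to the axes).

The bounding box has width 15 and height 18.
An axis-aligned square enclosing the set must have side ≥ max(width, height).
So the minimum side is max(15, 18) = 18.
Area = 18² = 324.

324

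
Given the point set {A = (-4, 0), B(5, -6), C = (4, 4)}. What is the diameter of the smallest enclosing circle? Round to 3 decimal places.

11.575

Side lengths²: AB² = 117, AC² = 80, BC² = 101.
Since AB² = 117 < 101 + 80 = 181, the triangle is acute, so the smallest enclosing circle is the circumcircle.
Circumcentre = (23/14, -9/7), r² = 6565/196.
Diameter = 2r = 2√(6565/196) ≈ 11.575.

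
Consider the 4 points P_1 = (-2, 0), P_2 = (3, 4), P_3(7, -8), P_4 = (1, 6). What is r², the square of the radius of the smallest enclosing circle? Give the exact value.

The minimum enclosing circle of a finite set is fixed by two of the points (as a diameter) or three (as a circumcircle).
The farthest pair is P_3–P_4 with squared distance 232. The circle on this segment as diameter has centre (4, -1) and r² = 232/4 = 58.
Check P_1: distance² to centre = 37 ≤ 58, so it lies inside.
All remaining points lie in this disk, and no smaller disk contains both endpoints, so this is the minimum enclosing circle.

58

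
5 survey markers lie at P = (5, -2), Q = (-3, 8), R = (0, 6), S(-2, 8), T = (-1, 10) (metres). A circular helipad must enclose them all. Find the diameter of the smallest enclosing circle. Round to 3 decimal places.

13.416

A smallest enclosing disk is always determined by at most three of the input points on its boundary.
The farthest pair is P–T with squared distance 180. The circle on this segment as diameter has centre (2, 4) and r² = 180/4 = 45.
Check Q: distance² to centre = 41 ≤ 45, so it lies inside.
All remaining points lie in this disk, and no smaller disk contains both endpoints, so this is the minimum enclosing circle.
Diameter = 2r = 2√45 ≈ 13.416.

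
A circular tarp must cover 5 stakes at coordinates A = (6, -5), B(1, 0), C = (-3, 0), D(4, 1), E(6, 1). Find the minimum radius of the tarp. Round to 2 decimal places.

A smallest enclosing disk is always determined by at most three of the input points on its boundary.
The minimum enclosing circle is determined by three boundary points: A, C, E.
Their circumcentre is (16/9, -2) with r² = 2173/81.
The farthest remaining point D is at distance² 1129/81 ≤ 2173/81.
r = √(2173/81) ≈ 5.18.

5.18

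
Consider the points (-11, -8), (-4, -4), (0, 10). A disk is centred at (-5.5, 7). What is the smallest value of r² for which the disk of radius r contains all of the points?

255.25

The required radius is the distance from (-5.5, 7) to the farthest point.
Squared distances: 255.25, 123.25, 39.25.
Maximum is 255.25, attained at (-11, -8).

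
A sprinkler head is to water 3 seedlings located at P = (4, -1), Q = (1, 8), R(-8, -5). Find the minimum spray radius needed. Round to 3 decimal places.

7.906

Side lengths²: PQ² = 90, PR² = 160, QR² = 250.
Since QR² = 250 ≥ 160 + 90 = 250, the angle opposite QR is not acute, so the smallest enclosing circle has QR as diameter.
Centre = midpoint of QR = (-3.5, 1.5), r² = 250/4 = 62.5.
r = √(62.5) ≈ 7.906.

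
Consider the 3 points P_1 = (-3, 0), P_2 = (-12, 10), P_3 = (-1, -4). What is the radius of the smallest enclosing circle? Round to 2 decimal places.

Side lengths²: P_1P_2² = 181, P_1P_3² = 20, P_2P_3² = 317.
Since P_2P_3² = 317 ≥ 181 + 20 = 201, the angle opposite P_2P_3 is not acute, so the smallest enclosing circle has P_2P_3 as diameter.
Centre = midpoint of P_2P_3 = (-6.5, 3), r² = 317/4 = 79.25.
r = √(79.25) ≈ 8.90.

8.90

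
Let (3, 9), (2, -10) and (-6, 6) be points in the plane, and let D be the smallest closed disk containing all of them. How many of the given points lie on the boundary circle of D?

Call the three points A, B, C in the order given.
Side lengths²: AB² = 362, AC² = 90, BC² = 320.
Since AB² = 362 < 320 + 90 = 410, the triangle is acute, so the smallest enclosing circle is the circumcircle.
Circumcentre = (8/7, -3/7), r² = 4525/49.
The points at distance exactly r from the centre are (3, 9), (2, -10), (-6, 6) — 3 points.

3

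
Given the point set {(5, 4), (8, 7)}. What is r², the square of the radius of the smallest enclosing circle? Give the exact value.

The smallest circle enclosing two points has them as diameter endpoints.
Centre = midpoint = (6.5, 5.5); r² = |(5, 4)−(8, 7)|²/4 = 18/4 = 4.5.

4.5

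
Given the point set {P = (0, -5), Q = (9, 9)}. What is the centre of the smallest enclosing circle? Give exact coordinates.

(4.5, 2)

The smallest circle enclosing two points has them as diameter endpoints.
Centre = midpoint = (4.5, 2); r² = |PQ|²/4 = 277/4 = 69.25.
Centre = (4.5, 2).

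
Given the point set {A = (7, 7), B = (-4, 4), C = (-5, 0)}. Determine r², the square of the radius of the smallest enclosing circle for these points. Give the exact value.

48.25

Side lengths²: AB² = 130, AC² = 193, BC² = 17.
Since AC² = 193 ≥ 130 + 17 = 147, the angle opposite AC is not acute, so the smallest enclosing circle has AC as diameter.
Centre = midpoint of AC = (1, 3.5), r² = 193/4 = 48.25.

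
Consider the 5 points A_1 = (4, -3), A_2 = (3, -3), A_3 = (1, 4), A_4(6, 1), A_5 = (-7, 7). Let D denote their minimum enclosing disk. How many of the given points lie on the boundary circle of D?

3

By Welzl's lemma the MEC is supported by two points (diametrically opposite) or three points (on a circumcircle).
The minimum enclosing circle is determined by three boundary points: A_1, A_4, A_5.
Their circumcentre is (-1.34375, 2.171875) with r² = 55.3039550781.
The farthest remaining point A_2 is at distance² 45.6164550781 ≤ 55.3039550781.
The points at distance exactly r from the centre are A_1, A_4, A_5 — 3 points.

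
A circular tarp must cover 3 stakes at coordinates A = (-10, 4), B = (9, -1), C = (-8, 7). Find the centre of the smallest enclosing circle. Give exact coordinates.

Side lengths²: AB² = 386, AC² = 13, BC² = 353.
Since AB² = 386 ≥ 353 + 13 = 366, the angle opposite AB is not acute, so the smallest enclosing circle has AB as diameter.
Centre = midpoint of AB = (-0.5, 1.5), r² = 386/4 = 96.5.
Centre = (-0.5, 1.5).

(-0.5, 1.5)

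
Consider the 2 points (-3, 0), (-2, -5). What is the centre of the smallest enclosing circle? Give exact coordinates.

(-2.5, -2.5)

The smallest circle enclosing two points has them as diameter endpoints.
Centre = midpoint = (-2.5, -2.5); r² = |(-3, 0)−(-2, -5)|²/4 = 26/4 = 6.5.
Centre = (-2.5, -2.5).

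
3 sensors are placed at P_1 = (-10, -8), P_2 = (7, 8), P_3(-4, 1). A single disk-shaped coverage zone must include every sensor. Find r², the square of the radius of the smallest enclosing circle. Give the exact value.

Side lengths²: P_1P_2² = 545, P_1P_3² = 117, P_2P_3² = 170.
Since P_1P_2² = 545 ≥ 170 + 117 = 287, the angle opposite P_1P_2 is not acute, so the smallest enclosing circle has P_1P_2 as diameter.
Centre = midpoint of P_1P_2 = (-1.5, 0), r² = 545/4 = 136.25.

136.25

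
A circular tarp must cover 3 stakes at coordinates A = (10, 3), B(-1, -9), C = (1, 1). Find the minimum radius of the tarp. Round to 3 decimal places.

Side lengths²: AB² = 265, AC² = 85, BC² = 104.
Since AB² = 265 ≥ 104 + 85 = 189, the angle opposite AB is not acute, so the smallest enclosing circle has AB as diameter.
Centre = midpoint of AB = (4.5, -3), r² = 265/4 = 66.25.
r = √(66.25) ≈ 8.139.

8.139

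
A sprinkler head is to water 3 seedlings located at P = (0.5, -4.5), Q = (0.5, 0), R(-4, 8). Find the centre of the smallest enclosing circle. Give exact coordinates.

Side lengths²: PQ² = 20.25, PR² = 176.5, QR² = 84.25.
Since PR² = 176.5 ≥ 84.25 + 20.25 = 104.5, the angle opposite PR is not acute, so the smallest enclosing circle has PR as diameter.
Centre = midpoint of PR = (-1.75, 1.75), r² = 176.5/4 = 44.125.
Centre = (-1.75, 1.75).

(-1.75, 1.75)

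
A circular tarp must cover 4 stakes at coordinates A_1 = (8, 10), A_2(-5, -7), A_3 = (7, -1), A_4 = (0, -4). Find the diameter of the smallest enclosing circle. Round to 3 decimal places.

The farthest pair is A_1–A_2 with squared distance 458. The circle on this segment as diameter has centre (1.5, 1.5) and r² = 458/4 = 114.5.
Check A_3: distance² to centre = 36.5 ≤ 114.5, so it lies inside.
All remaining points lie in this disk, and no smaller disk contains both endpoints, so this is the minimum enclosing circle.
Diameter = 2r = 2√(114.5) ≈ 21.401.

21.401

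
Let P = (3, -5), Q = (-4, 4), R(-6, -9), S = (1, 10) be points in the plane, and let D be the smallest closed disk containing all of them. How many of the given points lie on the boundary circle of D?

By Welzl's lemma the MEC is supported by two points (diametrically opposite) or three points (on a circumcircle).
The farthest pair is R–S with squared distance 410. The circle on this segment as diameter has centre (-2.5, 0.5) and r² = 410/4 = 102.5.
Check P: distance² to centre = 60.5 ≤ 102.5, so it lies inside.
All remaining points lie in this disk, and no smaller disk contains both endpoints, so this is the minimum enclosing circle.
The points at distance exactly r from the centre are R, S — 2 points.

2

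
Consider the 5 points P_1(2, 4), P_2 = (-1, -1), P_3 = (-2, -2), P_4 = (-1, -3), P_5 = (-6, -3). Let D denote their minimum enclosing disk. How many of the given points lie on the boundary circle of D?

2

The farthest pair is P_1–P_5 with squared distance 113. The circle on this segment as diameter has centre (-2, 0.5) and r² = 113/4 = 28.25.
Check P_2: distance² to centre = 3.25 ≤ 28.25, so it lies inside.
All remaining points lie in this disk, and no smaller disk contains both endpoints, so this is the minimum enclosing circle.
The points at distance exactly r from the centre are P_1, P_5 — 2 points.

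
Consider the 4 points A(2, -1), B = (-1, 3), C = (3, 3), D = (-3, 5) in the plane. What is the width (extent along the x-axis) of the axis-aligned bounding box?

max x = 3, min x = -3, so width = 6.

6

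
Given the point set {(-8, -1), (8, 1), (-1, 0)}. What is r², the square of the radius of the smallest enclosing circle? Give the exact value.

65

Call the three points A, B, C in the order given.
Side lengths²: AB² = 260, AC² = 50, BC² = 82.
Since AB² = 260 ≥ 82 + 50 = 132, the angle opposite AB is not acute, so the smallest enclosing circle has AB as diameter.
Centre = midpoint of AB = (0, 0), r² = 260/4 = 65.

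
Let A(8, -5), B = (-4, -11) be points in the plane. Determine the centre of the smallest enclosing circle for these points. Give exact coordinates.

The smallest circle enclosing two points has them as diameter endpoints.
Centre = midpoint = (2, -8); r² = |AB|²/4 = 180/4 = 45.
Centre = (2, -8).

(2, -8)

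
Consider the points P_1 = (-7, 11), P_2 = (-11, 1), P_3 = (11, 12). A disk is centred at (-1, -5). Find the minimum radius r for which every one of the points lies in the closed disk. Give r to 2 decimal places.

The required radius is the distance from (-1, -5) to the farthest point.
Squared distances: 292, 136, 433.
Maximum is 433, attained at P_3.
r = √433 ≈ 20.81.

20.81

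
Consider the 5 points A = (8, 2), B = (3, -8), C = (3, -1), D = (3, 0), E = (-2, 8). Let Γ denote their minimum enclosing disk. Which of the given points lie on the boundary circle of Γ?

The minimum enclosing circle of a finite set is fixed by two of the points (as a diameter) or three (as a circumcircle).
The farthest pair is B–E with squared distance 281. The circle on this segment as diameter has centre (0.5, 0) and r² = 281/4 = 70.25.
Check A: distance² to centre = 60.25 ≤ 70.25, so it lies inside.
All remaining points lie in this disk, and no smaller disk contains both endpoints, so this is the minimum enclosing circle.
The points at distance exactly r from the centre are B, E — 2 points.

B, E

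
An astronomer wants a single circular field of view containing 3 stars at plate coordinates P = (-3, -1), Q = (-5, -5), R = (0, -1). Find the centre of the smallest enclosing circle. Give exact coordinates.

Side lengths²: PQ² = 20, PR² = 9, QR² = 41.
Since QR² = 41 ≥ 20 + 9 = 29, the angle opposite QR is not acute, so the smallest enclosing circle has QR as diameter.
Centre = midpoint of QR = (-2.5, -3), r² = 41/4 = 10.25.
Centre = (-2.5, -3).

(-2.5, -3)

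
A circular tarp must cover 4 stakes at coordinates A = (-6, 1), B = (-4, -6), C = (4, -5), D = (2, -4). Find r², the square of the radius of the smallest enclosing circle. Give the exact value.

The minimum enclosing circle of a finite set is fixed by two of the points (as a diameter) or three (as a circumcircle).
The farthest pair is A–C with squared distance 136. The circle on this segment as diameter has centre (-1, -2) and r² = 136/4 = 34.
Check B: distance² to centre = 25 ≤ 34, so it lies inside.
All remaining points lie in this disk, and no smaller disk contains both endpoints, so this is the minimum enclosing circle.

34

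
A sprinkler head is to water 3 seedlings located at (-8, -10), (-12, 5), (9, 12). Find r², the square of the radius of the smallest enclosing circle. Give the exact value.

Call the three points A, B, C in the order given.
Side lengths²: AB² = 241, AC² = 773, BC² = 490.
Since AC² = 773 ≥ 490 + 241 = 731, the angle opposite AC is not acute, so the smallest enclosing circle has AC as diameter.
Centre = midpoint of AC = (0.5, 1), r² = 773/4 = 193.25.

193.25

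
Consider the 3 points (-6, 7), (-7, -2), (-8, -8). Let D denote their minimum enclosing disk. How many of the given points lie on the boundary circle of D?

Call the three points A, B, C in the order given.
Side lengths²: AB² = 82, AC² = 229, BC² = 37.
Since AC² = 229 ≥ 82 + 37 = 119, the angle opposite AC is not acute, so the smallest enclosing circle has AC as diameter.
Centre = midpoint of AC = (-7, -0.5), r² = 229/4 = 57.25.
The points at distance exactly r from the centre are (-6, 7), (-8, -8) — 2 points.

2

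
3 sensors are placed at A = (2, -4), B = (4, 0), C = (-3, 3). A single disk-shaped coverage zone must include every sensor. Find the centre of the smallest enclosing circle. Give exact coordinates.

Side lengths²: AB² = 20, AC² = 74, BC² = 58.
Since AC² = 74 < 58 + 20 = 78, the triangle is acute, so the smallest enclosing circle is the circumcircle.
Circumcentre = (-5/17, -6/17), r² = 5365/289.
Centre = (-5/17, -6/17).

(-5/17, -6/17)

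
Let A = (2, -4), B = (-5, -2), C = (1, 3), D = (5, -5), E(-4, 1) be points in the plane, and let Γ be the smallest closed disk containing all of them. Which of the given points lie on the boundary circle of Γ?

B, D, E

The minimum enclosing circle of a finite set is fixed by two of the points (as a diameter) or three (as a circumcircle).
The minimum enclosing circle is determined by three boundary points: B, D, E.
Their circumcentre is (9/22, -47/22) with r² = 7085/242.
The farthest remaining point C is at distance² 6469/242 ≤ 7085/242.
The points at distance exactly r from the centre are B, D, E — 3 points.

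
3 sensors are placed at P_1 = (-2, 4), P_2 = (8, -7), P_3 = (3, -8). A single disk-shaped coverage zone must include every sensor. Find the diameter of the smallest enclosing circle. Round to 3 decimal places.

14.866

Side lengths²: P_1P_2² = 221, P_1P_3² = 169, P_2P_3² = 26.
Since P_1P_2² = 221 ≥ 169 + 26 = 195, the angle opposite P_1P_2 is not acute, so the smallest enclosing circle has P_1P_2 as diameter.
Centre = midpoint of P_1P_2 = (3, -1.5), r² = 221/4 = 55.25.
Diameter = 2r = 2√(55.25) ≈ 14.866.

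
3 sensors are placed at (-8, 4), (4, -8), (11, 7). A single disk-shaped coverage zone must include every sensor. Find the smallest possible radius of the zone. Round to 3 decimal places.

Call the three points A, B, C in the order given.
Side lengths²: AB² = 288, AC² = 370, BC² = 274.
Since AC² = 370 < 288 + 274 = 562, the triangle is acute, so the smallest enclosing circle is the circumcircle.
Circumcentre = (45/22, 45/22), r² = 25345/242.
r = √(25345/242) ≈ 10.234.

10.234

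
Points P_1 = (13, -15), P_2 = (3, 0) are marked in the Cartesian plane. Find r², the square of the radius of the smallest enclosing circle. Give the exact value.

81.25

The smallest circle enclosing two points has them as diameter endpoints.
Centre = midpoint = (8, -7.5); r² = |P_1P_2|²/4 = 325/4 = 81.25.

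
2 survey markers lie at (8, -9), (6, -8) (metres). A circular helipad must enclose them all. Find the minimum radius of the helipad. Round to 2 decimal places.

1.12

The smallest circle enclosing two points has them as diameter endpoints.
Centre = midpoint = (7, -8.5); r² = |(8, -9)−(6, -8)|²/4 = 5/4 = 1.25.
r = √(1.25) ≈ 1.12.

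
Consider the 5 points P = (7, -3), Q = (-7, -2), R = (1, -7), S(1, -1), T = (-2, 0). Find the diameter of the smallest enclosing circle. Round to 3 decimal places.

14.036

The minimum enclosing circle of a finite set is fixed by two of the points (as a diameter) or three (as a circumcircle).
The farthest pair is P–Q with squared distance 197. The circle on this segment as diameter has centre (0, -2.5) and r² = 197/4 = 49.25.
Check R: distance² to centre = 21.25 ≤ 49.25, so it lies inside.
All remaining points lie in this disk, and no smaller disk contains both endpoints, so this is the minimum enclosing circle.
Diameter = 2r = 2√(49.25) ≈ 14.036.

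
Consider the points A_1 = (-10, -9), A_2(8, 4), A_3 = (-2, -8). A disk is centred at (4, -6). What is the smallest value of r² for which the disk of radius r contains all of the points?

The required radius is the distance from (4, -6) to the farthest point.
Squared distances: 205, 116, 40.
Maximum is 205, attained at A_1.

205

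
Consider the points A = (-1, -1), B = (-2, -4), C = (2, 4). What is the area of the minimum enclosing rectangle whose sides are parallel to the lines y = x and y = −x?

In coordinates u = x + y, v = x − y the rectangle is axis-aligned; the map (x,y)→(u,v) scales areas by 2.
u-values: -2, -6, 6; range = 6 − (-6) = 12.
v-values: 0, 2, -2; range = 2 − (-2) = 4.
Area = (12 × 4) / 2 = 24.

24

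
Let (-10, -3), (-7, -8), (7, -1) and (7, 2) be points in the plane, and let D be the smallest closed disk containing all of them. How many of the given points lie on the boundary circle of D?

By Welzl's lemma the MEC is supported by two points (diametrically opposite) or three points (on a circumcircle).
The minimum enclosing circle is determined by three boundary points: (-10, -3), (-7, -8), (7, 2).
Their circumcentre is (-1.3, -1.18) with r² = 79.0024.
The farthest remaining point (7, -1) is at distance² 68.9224 ≤ 79.0024.
The points at distance exactly r from the centre are (-10, -3), (-7, -8), (7, 2) — 3 points.

3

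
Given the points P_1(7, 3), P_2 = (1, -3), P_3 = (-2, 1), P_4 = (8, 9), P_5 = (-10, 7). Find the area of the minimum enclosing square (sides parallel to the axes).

324

The bounding box has width 18 and height 12.
An axis-aligned square enclosing the set must have side ≥ max(width, height).
So the minimum side is max(18, 12) = 18.
Area = 18² = 324.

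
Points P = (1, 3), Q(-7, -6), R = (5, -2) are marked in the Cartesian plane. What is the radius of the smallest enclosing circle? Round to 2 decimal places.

6.42

Side lengths²: PQ² = 145, PR² = 41, QR² = 160.
Since QR² = 160 < 145 + 41 = 186, the triangle is acute, so the smallest enclosing circle is the circumcircle.
Circumcentre = (-51/38, -113/38), r² = 29725/722.
r = √(29725/722) ≈ 6.42.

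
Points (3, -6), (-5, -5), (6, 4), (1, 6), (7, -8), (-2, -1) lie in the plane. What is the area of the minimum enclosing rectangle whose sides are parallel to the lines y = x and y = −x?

200

In coordinates u = x + y, v = x − y the rectangle is axis-aligned; the map (x,y)→(u,v) scales areas by 2.
u-values: -3, -10, 10, 7, -1, -3; range = 10 − (-10) = 20.
v-values: 9, 0, 2, -5, 15, -1; range = 15 − (-5) = 20.
Area = (20 × 20) / 2 = 200.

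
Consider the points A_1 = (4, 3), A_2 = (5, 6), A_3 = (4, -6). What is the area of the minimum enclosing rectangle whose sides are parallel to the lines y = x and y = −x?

In coordinates u = x + y, v = x − y the rectangle is axis-aligned; the map (x,y)→(u,v) scales areas by 2.
u-values: 7, 11, -2; range = 11 − (-2) = 13.
v-values: 1, -1, 10; range = 10 − (-1) = 11.
Area = (13 × 11) / 2 = 71.5.

71.5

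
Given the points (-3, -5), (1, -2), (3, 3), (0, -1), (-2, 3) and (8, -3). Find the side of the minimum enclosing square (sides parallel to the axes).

11

The bounding box has width 11 and height 8.
An axis-aligned square enclosing the set must have side ≥ max(width, height).
So the minimum side is max(11, 8) = 11.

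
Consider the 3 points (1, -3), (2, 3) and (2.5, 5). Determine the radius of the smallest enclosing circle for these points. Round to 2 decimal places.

Call the three points A, B, C in the order given.
Side lengths²: AB² = 37, AC² = 66.25, BC² = 4.25.
Since AC² = 66.25 ≥ 37 + 4.25 = 41.25, the angle opposite AC is not acute, so the smallest enclosing circle has AC as diameter.
Centre = midpoint of AC = (1.75, 1), r² = 66.25/4 = 16.5625.
r = √(16.5625) ≈ 4.07.

4.07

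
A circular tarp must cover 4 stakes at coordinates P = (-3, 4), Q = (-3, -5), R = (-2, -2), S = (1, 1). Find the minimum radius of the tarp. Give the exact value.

By Welzl's lemma the MEC is supported by two points (diametrically opposite) or three points (on a circumcircle).
The farthest pair is P–Q with squared distance 81. The circle on this segment as diameter has centre (-3, -0.5) and r² = 81/4 = 20.25.
Check R: distance² to centre = 3.25 ≤ 20.25, so it lies inside.
All remaining points lie in this disk, and no smaller disk contains both endpoints, so this is the minimum enclosing circle.
r = √(20.25) = 4.5.

4.5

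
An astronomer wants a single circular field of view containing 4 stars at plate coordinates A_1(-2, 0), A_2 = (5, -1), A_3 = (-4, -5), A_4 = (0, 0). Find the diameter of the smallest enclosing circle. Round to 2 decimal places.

9.85

The farthest pair is A_2–A_3 with squared distance 97. The circle on this segment as diameter has centre (0.5, -3) and r² = 97/4 = 24.25.
Check A_1: distance² to centre = 15.25 ≤ 24.25, so it lies inside.
All remaining points lie in this disk, and no smaller disk contains both endpoints, so this is the minimum enclosing circle.
Diameter = 2r = 2√(24.25) ≈ 9.85.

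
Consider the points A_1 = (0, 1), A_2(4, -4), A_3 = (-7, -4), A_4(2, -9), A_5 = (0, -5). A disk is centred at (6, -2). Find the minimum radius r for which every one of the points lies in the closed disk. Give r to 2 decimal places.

The required radius is the distance from (6, -2) to the farthest point.
Squared distances: 45, 8, 173, 65, 45.
Maximum is 173, attained at A_3.
r = √173 ≈ 13.15.

13.15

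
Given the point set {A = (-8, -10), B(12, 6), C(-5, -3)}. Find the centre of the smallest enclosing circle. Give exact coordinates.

Side lengths²: AB² = 656, AC² = 58, BC² = 370.
Since AB² = 656 ≥ 370 + 58 = 428, the angle opposite AB is not acute, so the smallest enclosing circle has AB as diameter.
Centre = midpoint of AB = (2, -2), r² = 656/4 = 164.
Centre = (2, -2).

(2, -2)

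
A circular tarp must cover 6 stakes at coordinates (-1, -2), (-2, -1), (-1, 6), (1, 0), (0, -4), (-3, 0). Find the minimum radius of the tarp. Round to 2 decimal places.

5.02

A smallest enclosing disk is always determined by at most three of the input points on its boundary.
The farthest pair is (-1, 6)–(0, -4) with squared distance 101. The circle on this segment as diameter has centre (-0.5, 1) and r² = 101/4 = 25.25.
Check (-1, -2): distance² to centre = 9.25 ≤ 25.25, so it lies inside.
All remaining points lie in this disk, and no smaller disk contains both endpoints, so this is the minimum enclosing circle.
r = √(25.25) ≈ 5.02.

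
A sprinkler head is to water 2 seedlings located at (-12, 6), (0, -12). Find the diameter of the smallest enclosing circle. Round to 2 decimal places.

21.63

The smallest circle enclosing two points has them as diameter endpoints.
Centre = midpoint = (-6, -3); r² = |(-12, 6)−(0, -12)|²/4 = 468/4 = 117.
Diameter = 2r = 2√117 ≈ 21.63.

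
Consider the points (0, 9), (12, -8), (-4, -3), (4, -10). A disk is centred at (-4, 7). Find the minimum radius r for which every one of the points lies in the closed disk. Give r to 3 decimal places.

21.932

The required radius is the distance from (-4, 7) to the farthest point.
Squared distances: 20, 481, 100, 353.
Maximum is 481, attained at (12, -8).
r = √481 ≈ 21.932.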